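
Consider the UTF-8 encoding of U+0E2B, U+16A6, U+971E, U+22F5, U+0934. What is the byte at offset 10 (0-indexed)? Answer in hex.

U+0E2B → 3-byte form E0 B8 AB at offsets 0–2.
U+16A6 → 3-byte form E1 9A A6 at offsets 3–5.
U+971E → 3-byte form E9 9C 9E at offsets 6–8.
U+22F5 → 3-byte form E2 8B B5 at offsets 9–11.
Offset 10 falls in char 4's range; it's byte 2 of E2 8B B5 = 0x8B.

0x8B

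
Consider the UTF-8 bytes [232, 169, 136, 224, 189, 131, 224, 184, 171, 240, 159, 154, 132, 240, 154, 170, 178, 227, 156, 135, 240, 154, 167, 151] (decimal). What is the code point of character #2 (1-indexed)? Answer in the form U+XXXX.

U+0F43

Offset 0: leading byte 0xE8 = 11101000 → 3-byte char #1 = E8 A9 88.
Offset 3: leading byte 0xE0 = 11100000 → 3-byte char #2 = E0 BD 83.
Leading byte 0xE0 = 11100000 matches 1110xxxx → 3-byte sequence.
Byte 1: 0xE0 = 11100000, payload 0000 (4 bits).
Byte 2: 0xBD = 10111101 (10xxxxxx ✓), payload 111101.
Byte 3: 0x83 = 10000011 (10xxxxxx ✓), payload 000011.
Concatenate: 0000111101000011 = 0xF43 (16 bits → U+0F43).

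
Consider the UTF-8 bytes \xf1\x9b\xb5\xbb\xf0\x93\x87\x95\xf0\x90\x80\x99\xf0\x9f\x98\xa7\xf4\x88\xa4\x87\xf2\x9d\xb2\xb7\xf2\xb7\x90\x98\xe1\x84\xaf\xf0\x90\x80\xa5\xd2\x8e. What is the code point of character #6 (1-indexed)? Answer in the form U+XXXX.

U+9DCB7

Offset 0: leading byte 0xF1 = 11110001 → 4-byte char #1 = F1 9B B5 BB.
Offset 4: leading byte 0xF0 = 11110000 → 4-byte char #2 = F0 93 87 95.
Offset 8: leading byte 0xF0 = 11110000 → 4-byte char #3 = F0 90 80 99.
Offset 12: leading byte 0xF0 = 11110000 → 4-byte char #4 = F0 9F 98 A7.
Offset 16: leading byte 0xF4 = 11110100 → 4-byte char #5 = F4 88 A4 87.
Offset 20: leading byte 0xF2 = 11110010 → 4-byte char #6 = F2 9D B2 B7.
Leading byte 0xF2 = 11110010 matches 11110xxx → 4-byte sequence.
Byte 1: 0xF2 = 11110010, payload 010 (3 bits).
Byte 2: 0x9D = 10011101 (10xxxxxx ✓), payload 011101.
Byte 3: 0xB2 = 10110010 (10xxxxxx ✓), payload 110010.
Byte 4: 0xB7 = 10110111 (10xxxxxx ✓), payload 110111.
Concatenate: 010011101110010110111 = 0x9DCB7 (21 bits → U+9DCB7).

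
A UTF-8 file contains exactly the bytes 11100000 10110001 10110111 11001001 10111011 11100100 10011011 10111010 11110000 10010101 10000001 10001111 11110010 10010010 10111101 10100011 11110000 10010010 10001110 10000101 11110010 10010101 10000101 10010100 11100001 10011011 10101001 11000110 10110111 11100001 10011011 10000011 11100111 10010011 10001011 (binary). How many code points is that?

11

Byte at offset 0: 0xE0 = 11100000 → 3-byte char (#1). Advance 3.
Byte at offset 3: 0xC9 = 11001001 → 2-byte char (#2). Advance 2.
Byte at offset 5: 0xE4 = 11100100 → 3-byte char (#3). Advance 3.
Byte at offset 8: 0xF0 = 11110000 → 4-byte char (#4). Advance 4.
Byte at offset 12: 0xF2 = 11110010 → 4-byte char (#5). Advance 4.
Byte at offset 16: 0xF0 = 11110000 → 4-byte char (#6). Advance 4.
Byte at offset 20: 0xF2 = 11110010 → 4-byte char (#7). Advance 4.
Byte at offset 24: 0xE1 = 11100001 → 3-byte char (#8). Advance 3.
Byte at offset 27: 0xC6 = 11000110 → 2-byte char (#9). Advance 2.
Byte at offset 29: 0xE1 = 11100001 → 3-byte char (#10). Advance 3.
Byte at offset 32: 0xE7 = 11100111 → 3-byte char (#11). Advance 3.
Reached end at offset 35 after 11 code points.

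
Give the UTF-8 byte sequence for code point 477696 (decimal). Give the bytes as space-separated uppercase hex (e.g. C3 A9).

F1 B4 A8 80

U+74A00 = 0x74A00 = 477696 decimal. In range U+10000–U+10FFFF → 4-byte form: 11110xxx 10xxxxxx 10xxxxxx 10xxxxxx.
Binary (21 bits): 001110100101000000000.
Split 3+6+6+6: 001 | 110100 | 101000 | 000000.
Byte 1: 11110001 = 0xF1.
Byte 2: 10110100 = 0xB4.
Byte 3: 10101000 = 0xA8.
Byte 4: 10000000 = 0x80.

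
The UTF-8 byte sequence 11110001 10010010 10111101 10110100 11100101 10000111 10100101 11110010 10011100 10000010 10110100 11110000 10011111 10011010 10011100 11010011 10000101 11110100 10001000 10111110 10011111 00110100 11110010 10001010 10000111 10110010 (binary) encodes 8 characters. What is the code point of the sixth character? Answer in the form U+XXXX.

U+108F9F

Offset 0: leading byte 0xF1 = 11110001 → 4-byte char #1 = F1 92 BD B4.
Offset 4: leading byte 0xE5 = 11100101 → 3-byte char #2 = E5 87 A5.
Offset 7: leading byte 0xF2 = 11110010 → 4-byte char #3 = F2 9C 82 B4.
Offset 11: leading byte 0xF0 = 11110000 → 4-byte char #4 = F0 9F 9A 9C.
Offset 15: leading byte 0xD3 = 11010011 → 2-byte char #5 = D3 85.
Offset 17: leading byte 0xF4 = 11110100 → 4-byte char #6 = F4 88 BE 9F.
Leading byte 0xF4 = 11110100 matches 11110xxx → 4-byte sequence.
Byte 1: 0xF4 = 11110100, payload 100 (3 bits).
Byte 2: 0x88 = 10001000 (10xxxxxx ✓), payload 001000.
Byte 3: 0xBE = 10111110 (10xxxxxx ✓), payload 111110.
Byte 4: 0x9F = 10011111 (10xxxxxx ✓), payload 011111.
Concatenate: 100001000111110011111 = 0x108F9F (21 bits → U+108F9F).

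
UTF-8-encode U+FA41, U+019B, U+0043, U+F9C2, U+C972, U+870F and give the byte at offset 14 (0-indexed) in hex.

0x8F

U+FA41 → 3-byte form EF A9 81 at offsets 0–2.
U+019B → 2-byte form C6 9B at offsets 3–4.
U+0043 → 1-byte form 43 at offsets 5–5.
U+F9C2 → 3-byte form EF A7 82 at offsets 6–8.
U+C972 → 3-byte form EC A5 B2 at offsets 9–11.
U+870F → 3-byte form E8 9C 8F at offsets 12–14.
Offset 14 falls in char 6's range; it's byte 3 of E8 9C 8F = 0x8F.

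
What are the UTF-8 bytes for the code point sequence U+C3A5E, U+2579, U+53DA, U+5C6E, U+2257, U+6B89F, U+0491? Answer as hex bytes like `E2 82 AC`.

F3 83 A9 9E E2 95 B9 E5 8F 9A E5 B1 AE E2 89 97 F1 AB A2 9F D2 91

U+C3A5E: 4-byte form → F3 83 A9 9E.
U+2579: 3-byte form → E2 95 B9.
U+53DA: 3-byte form → E5 8F 9A.
U+5C6E: 3-byte form → E5 B1 AE.
U+2257: 3-byte form → E2 89 97.
U+6B89F: 4-byte form → F1 AB A2 9F.
U+0491: 2-byte form → D2 91.
Concatenated (22 bytes): F3 83 A9 9E E2 95 B9 E5 8F 9A E5 B1 AE E2 89 97 F1 AB A2 9F D2 91.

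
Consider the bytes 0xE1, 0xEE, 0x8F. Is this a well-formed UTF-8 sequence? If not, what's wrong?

invalid (non-continuation byte where continuation expected)

Leading byte 0xE1 = 11100001 → 3-byte form.
Byte 2 is 0xEE = 11101110, which is not 10xxxxxx — expected a continuation byte.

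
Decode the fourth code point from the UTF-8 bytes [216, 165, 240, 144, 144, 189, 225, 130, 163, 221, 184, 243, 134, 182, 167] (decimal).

U+0778

Offset 0: leading byte 0xD8 = 11011000 → 2-byte char #1 = D8 A5.
Offset 2: leading byte 0xF0 = 11110000 → 4-byte char #2 = F0 90 90 BD.
Offset 6: leading byte 0xE1 = 11100001 → 3-byte char #3 = E1 82 A3.
Offset 9: leading byte 0xDD = 11011101 → 2-byte char #4 = DD B8.
Leading byte 0xDD = 11011101 matches 110xxxxx → 2-byte sequence.
Byte 1: 0xDD = 11011101, payload 11101 (5 bits).
Byte 2: 0xB8 = 10111000 (10xxxxxx ✓), payload 111000.
Concatenate: 11101111000 = 0x778 (11 bits → U+0778).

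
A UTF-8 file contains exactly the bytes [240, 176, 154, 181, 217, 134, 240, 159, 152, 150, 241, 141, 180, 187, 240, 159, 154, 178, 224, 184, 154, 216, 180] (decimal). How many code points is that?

7

Byte at offset 0: 0xF0 = 11110000 → 4-byte char (#1). Advance 4.
Byte at offset 4: 0xD9 = 11011001 → 2-byte char (#2). Advance 2.
Byte at offset 6: 0xF0 = 11110000 → 4-byte char (#3). Advance 4.
Byte at offset 10: 0xF1 = 11110001 → 4-byte char (#4). Advance 4.
Byte at offset 14: 0xF0 = 11110000 → 4-byte char (#5). Advance 4.
Byte at offset 18: 0xE0 = 11100000 → 3-byte char (#6). Advance 3.
Byte at offset 21: 0xD8 = 11011000 → 2-byte char (#7). Advance 2.
Reached end at offset 23 after 7 code points.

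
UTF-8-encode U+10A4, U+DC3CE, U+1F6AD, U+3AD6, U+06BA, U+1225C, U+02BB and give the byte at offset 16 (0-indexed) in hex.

0xF0

U+10A4 → 3-byte form E1 82 A4 at offsets 0–2.
U+DC3CE → 4-byte form F3 9C 8F 8E at offsets 3–6.
U+1F6AD → 4-byte form F0 9F 9A AD at offsets 7–10.
U+3AD6 → 3-byte form E3 AB 96 at offsets 11–13.
U+06BA → 2-byte form DA BA at offsets 14–15.
U+1225C → 4-byte form F0 92 89 9C at offsets 16–19.
Offset 16 falls in char 6's range; it's byte 1 of F0 92 89 9C = 0xF0.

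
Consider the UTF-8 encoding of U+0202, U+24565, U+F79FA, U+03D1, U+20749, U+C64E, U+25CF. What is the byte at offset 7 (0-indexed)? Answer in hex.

0xB7

U+0202 → 2-byte form C8 82 at offsets 0–1.
U+24565 → 4-byte form F0 A4 95 A5 at offsets 2–5.
U+F79FA → 4-byte form F3 B7 A7 BA at offsets 6–9.
Offset 7 falls in char 3's range; it's byte 2 of F3 B7 A7 BA = 0xB7.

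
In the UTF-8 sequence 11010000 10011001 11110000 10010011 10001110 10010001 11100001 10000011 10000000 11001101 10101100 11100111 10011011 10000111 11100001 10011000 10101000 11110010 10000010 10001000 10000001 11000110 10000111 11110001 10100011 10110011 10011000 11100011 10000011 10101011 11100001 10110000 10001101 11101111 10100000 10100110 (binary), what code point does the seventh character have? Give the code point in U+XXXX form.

U+82201

Offset 0: leading byte 0xD0 = 11010000 → 2-byte char #1 = D0 99.
Offset 2: leading byte 0xF0 = 11110000 → 4-byte char #2 = F0 93 8E 91.
Offset 6: leading byte 0xE1 = 11100001 → 3-byte char #3 = E1 83 80.
Offset 9: leading byte 0xCD = 11001101 → 2-byte char #4 = CD AC.
Offset 11: leading byte 0xE7 = 11100111 → 3-byte char #5 = E7 9B 87.
Offset 14: leading byte 0xE1 = 11100001 → 3-byte char #6 = E1 98 A8.
Offset 17: leading byte 0xF2 = 11110010 → 4-byte char #7 = F2 82 88 81.
Leading byte 0xF2 = 11110010 matches 11110xxx → 4-byte sequence.
Byte 1: 0xF2 = 11110010, payload 010 (3 bits).
Byte 2: 0x82 = 10000010 (10xxxxxx ✓), payload 000010.
Byte 3: 0x88 = 10001000 (10xxxxxx ✓), payload 001000.
Byte 4: 0x81 = 10000001 (10xxxxxx ✓), payload 000001.
Concatenate: 010000010001000000001 = 0x82201 (21 bits → U+82201).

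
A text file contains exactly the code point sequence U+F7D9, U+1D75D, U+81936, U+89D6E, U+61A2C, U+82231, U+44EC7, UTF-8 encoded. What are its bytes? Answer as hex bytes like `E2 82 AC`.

U+F7D9: 3-byte form → EF 9F 99.
U+1D75D: 4-byte form → F0 9D 9D 9D.
U+81936: 4-byte form → F2 81 A4 B6.
U+89D6E: 4-byte form → F2 89 B5 AE.
U+61A2C: 4-byte form → F1 A1 A8 AC.
U+82231: 4-byte form → F2 82 88 B1.
U+44EC7: 4-byte form → F1 84 BB 87.
Concatenated (27 bytes): EF 9F 99 F0 9D 9D 9D F2 81 A4 B6 F2 89 B5 AE F1 A1 A8 AC F2 82 88 B1 F1 84 BB 87.

EF 9F 99 F0 9D 9D 9D F2 81 A4 B6 F2 89 B5 AE F1 A1 A8 AC F2 82 88 B1 F1 84 BB 87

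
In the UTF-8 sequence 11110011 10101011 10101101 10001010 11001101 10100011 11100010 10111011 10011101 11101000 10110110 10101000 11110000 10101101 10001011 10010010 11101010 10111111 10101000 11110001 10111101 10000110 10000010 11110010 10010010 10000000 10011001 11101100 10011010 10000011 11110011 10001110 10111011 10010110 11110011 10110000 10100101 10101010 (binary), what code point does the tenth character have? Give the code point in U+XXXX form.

Offset 0: leading byte 0xF3 = 11110011 → 4-byte char #1 = F3 AB AD 8A.
Offset 4: leading byte 0xCD = 11001101 → 2-byte char #2 = CD A3.
Offset 6: leading byte 0xE2 = 11100010 → 3-byte char #3 = E2 BB 9D.
Offset 9: leading byte 0xE8 = 11101000 → 3-byte char #4 = E8 B6 A8.
Offset 12: leading byte 0xF0 = 11110000 → 4-byte char #5 = F0 AD 8B 92.
Offset 16: leading byte 0xEA = 11101010 → 3-byte char #6 = EA BF A8.
Offset 19: leading byte 0xF1 = 11110001 → 4-byte char #7 = F1 BD 86 82.
Offset 23: leading byte 0xF2 = 11110010 → 4-byte char #8 = F2 92 80 99.
Offset 27: leading byte 0xEC = 11101100 → 3-byte char #9 = EC 9A 83.
Offset 30: leading byte 0xF3 = 11110011 → 4-byte char #10 = F3 8E BB 96.
Leading byte 0xF3 = 11110011 matches 11110xxx → 4-byte sequence.
Byte 1: 0xF3 = 11110011, payload 011 (3 bits).
Byte 2: 0x8E = 10001110 (10xxxxxx ✓), payload 001110.
Byte 3: 0xBB = 10111011 (10xxxxxx ✓), payload 111011.
Byte 4: 0x96 = 10010110 (10xxxxxx ✓), payload 010110.
Concatenate: 011001110111011010110 = 0xCEED6 (21 bits → U+CEED6).

U+CEED6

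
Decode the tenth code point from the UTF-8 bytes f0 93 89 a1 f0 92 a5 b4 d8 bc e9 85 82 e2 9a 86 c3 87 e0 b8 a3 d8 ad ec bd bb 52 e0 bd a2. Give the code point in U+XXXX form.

U+0052

Offset 0: leading byte 0xF0 = 11110000 → 4-byte char #1 = F0 93 89 A1.
Offset 4: leading byte 0xF0 = 11110000 → 4-byte char #2 = F0 92 A5 B4.
Offset 8: leading byte 0xD8 = 11011000 → 2-byte char #3 = D8 BC.
Offset 10: leading byte 0xE9 = 11101001 → 3-byte char #4 = E9 85 82.
Offset 13: leading byte 0xE2 = 11100010 → 3-byte char #5 = E2 9A 86.
Offset 16: leading byte 0xC3 = 11000011 → 2-byte char #6 = C3 87.
Offset 18: leading byte 0xE0 = 11100000 → 3-byte char #7 = E0 B8 A3.
Offset 21: leading byte 0xD8 = 11011000 → 2-byte char #8 = D8 AD.
Offset 23: leading byte 0xEC = 11101100 → 3-byte char #9 = EC BD BB.
Offset 26: leading byte 0x52 = 01010010 → 1-byte char #10 = 52.
Leading byte 0x52 = 01010010 matches 0xxxxxxx → 1-byte sequence.
Byte 1: 0x52 = 01010010, payload 1010010 (7 bits).
Concatenate: 1010010 = 0x52 (7 bits → U+0052).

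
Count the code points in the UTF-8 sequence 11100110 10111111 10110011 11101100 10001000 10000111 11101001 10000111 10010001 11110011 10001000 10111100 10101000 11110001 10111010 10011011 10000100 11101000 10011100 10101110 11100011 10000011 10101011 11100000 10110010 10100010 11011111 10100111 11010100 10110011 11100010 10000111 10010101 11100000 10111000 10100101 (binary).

12

Byte at offset 0: 0xE6 = 11100110 → 3-byte char (#1). Advance 3.
Byte at offset 3: 0xEC = 11101100 → 3-byte char (#2). Advance 3.
Byte at offset 6: 0xE9 = 11101001 → 3-byte char (#3). Advance 3.
Byte at offset 9: 0xF3 = 11110011 → 4-byte char (#4). Advance 4.
Byte at offset 13: 0xF1 = 11110001 → 4-byte char (#5). Advance 4.
Byte at offset 17: 0xE8 = 11101000 → 3-byte char (#6). Advance 3.
Byte at offset 20: 0xE3 = 11100011 → 3-byte char (#7). Advance 3.
Byte at offset 23: 0xE0 = 11100000 → 3-byte char (#8). Advance 3.
Byte at offset 26: 0xDF = 11011111 → 2-byte char (#9). Advance 2.
Byte at offset 28: 0xD4 = 11010100 → 2-byte char (#10). Advance 2.
Byte at offset 30: 0xE2 = 11100010 → 3-byte char (#11). Advance 3.
Byte at offset 33: 0xE0 = 11100000 → 3-byte char (#12). Advance 3.
Reached end at offset 36 after 12 code points.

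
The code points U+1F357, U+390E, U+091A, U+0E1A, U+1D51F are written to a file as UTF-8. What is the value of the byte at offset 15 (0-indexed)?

U+1F357 → 4-byte form F0 9F 8D 97 at offsets 0–3.
U+390E → 3-byte form E3 A4 8E at offsets 4–6.
U+091A → 3-byte form E0 A4 9A at offsets 7–9.
U+0E1A → 3-byte form E0 B8 9A at offsets 10–12.
U+1D51F → 4-byte form F0 9D 94 9F at offsets 13–16.
Offset 15 falls in char 5's range; it's byte 3 of F0 9D 94 9F = 0x94.

0x94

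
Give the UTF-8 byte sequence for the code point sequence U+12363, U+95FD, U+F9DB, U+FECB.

U+12363: 4-byte form → F0 92 8D A3.
U+95FD: 3-byte form → E9 97 BD.
U+F9DB: 3-byte form → EF A7 9B.
U+FECB: 3-byte form → EF BB 8B.
Concatenated (13 bytes): F0 92 8D A3 E9 97 BD EF A7 9B EF BB 8B.

F0 92 8D A3 E9 97 BD EF A7 9B EF BB 8B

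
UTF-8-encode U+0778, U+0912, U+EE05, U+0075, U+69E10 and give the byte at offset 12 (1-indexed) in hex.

1-indexed offset 12 is 0-indexed offset 11.
U+0778 → 2-byte form DD B8 at offsets 0–1.
U+0912 → 3-byte form E0 A4 92 at offsets 2–4.
U+EE05 → 3-byte form EE B8 85 at offsets 5–7.
U+0075 → 1-byte form 75 at offsets 8–8.
U+69E10 → 4-byte form F1 A9 B8 90 at offsets 9–12.
Offset 11 falls in char 5's range; it's byte 3 of F1 A9 B8 90 = 0xB8.

0xB8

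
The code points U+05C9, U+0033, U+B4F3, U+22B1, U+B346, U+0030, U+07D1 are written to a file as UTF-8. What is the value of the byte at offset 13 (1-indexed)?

0x30

1-indexed offset 13 is 0-indexed offset 12.
U+05C9 → 2-byte form D7 89 at offsets 0–1.
U+0033 → 1-byte form 33 at offsets 2–2.
U+B4F3 → 3-byte form EB 93 B3 at offsets 3–5.
U+22B1 → 3-byte form E2 8A B1 at offsets 6–8.
U+B346 → 3-byte form EB 8D 86 at offsets 9–11.
U+0030 → 1-byte form 30 at offsets 12–12.
Offset 12 falls in char 6's range; it's byte 1 of 30 = 0x30.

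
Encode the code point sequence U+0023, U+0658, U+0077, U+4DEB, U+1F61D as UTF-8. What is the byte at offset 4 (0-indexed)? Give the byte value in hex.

0xE4

U+0023 → 1-byte form 23 at offsets 0–0.
U+0658 → 2-byte form D9 98 at offsets 1–2.
U+0077 → 1-byte form 77 at offsets 3–3.
U+4DEB → 3-byte form E4 B7 AB at offsets 4–6.
Offset 4 falls in char 4's range; it's byte 1 of E4 B7 AB = 0xE4.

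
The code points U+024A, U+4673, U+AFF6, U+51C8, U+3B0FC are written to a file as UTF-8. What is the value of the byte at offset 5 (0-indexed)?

0xEA

U+024A → 2-byte form C9 8A at offsets 0–1.
U+4673 → 3-byte form E4 99 B3 at offsets 2–4.
U+AFF6 → 3-byte form EA BF B6 at offsets 5–7.
Offset 5 falls in char 3's range; it's byte 1 of EA BF B6 = 0xEA.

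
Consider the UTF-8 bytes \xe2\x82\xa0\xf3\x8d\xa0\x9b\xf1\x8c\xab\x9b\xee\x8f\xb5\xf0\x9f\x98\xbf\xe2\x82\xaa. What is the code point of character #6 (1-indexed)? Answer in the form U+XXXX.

U+20AA

Offset 0: leading byte 0xE2 = 11100010 → 3-byte char #1 = E2 82 A0.
Offset 3: leading byte 0xF3 = 11110011 → 4-byte char #2 = F3 8D A0 9B.
Offset 7: leading byte 0xF1 = 11110001 → 4-byte char #3 = F1 8C AB 9B.
Offset 11: leading byte 0xEE = 11101110 → 3-byte char #4 = EE 8F B5.
Offset 14: leading byte 0xF0 = 11110000 → 4-byte char #5 = F0 9F 98 BF.
Offset 18: leading byte 0xE2 = 11100010 → 3-byte char #6 = E2 82 AA.
Leading byte 0xE2 = 11100010 matches 1110xxxx → 3-byte sequence.
Byte 1: 0xE2 = 11100010, payload 0010 (4 bits).
Byte 2: 0x82 = 10000010 (10xxxxxx ✓), payload 000010.
Byte 3: 0xAA = 10101010 (10xxxxxx ✓), payload 101010.
Concatenate: 0010000010101010 = 0x20AA (16 bits → U+20AA).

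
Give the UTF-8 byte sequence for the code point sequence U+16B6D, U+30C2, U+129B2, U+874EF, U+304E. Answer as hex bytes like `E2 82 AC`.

U+16B6D: 4-byte form → F0 96 AD AD.
U+30C2: 3-byte form → E3 83 82.
U+129B2: 4-byte form → F0 92 A6 B2.
U+874EF: 4-byte form → F2 87 93 AF.
U+304E: 3-byte form → E3 81 8E.
Concatenated (18 bytes): F0 96 AD AD E3 83 82 F0 92 A6 B2 F2 87 93 AF E3 81 8E.

F0 96 AD AD E3 83 82 F0 92 A6 B2 F2 87 93 AF E3 81 8E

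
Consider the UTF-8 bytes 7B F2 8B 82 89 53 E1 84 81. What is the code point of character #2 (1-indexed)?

U+8B089

Offset 0: leading byte 0x7B = 01111011 → 1-byte char #1 = 7B.
Offset 1: leading byte 0xF2 = 11110010 → 4-byte char #2 = F2 8B 82 89.
Leading byte 0xF2 = 11110010 matches 11110xxx → 4-byte sequence.
Byte 1: 0xF2 = 11110010, payload 010 (3 bits).
Byte 2: 0x8B = 10001011 (10xxxxxx ✓), payload 001011.
Byte 3: 0x82 = 10000010 (10xxxxxx ✓), payload 000010.
Byte 4: 0x89 = 10001001 (10xxxxxx ✓), payload 001001.
Concatenate: 010001011000010001001 = 0x8B089 (21 bits → U+8B089).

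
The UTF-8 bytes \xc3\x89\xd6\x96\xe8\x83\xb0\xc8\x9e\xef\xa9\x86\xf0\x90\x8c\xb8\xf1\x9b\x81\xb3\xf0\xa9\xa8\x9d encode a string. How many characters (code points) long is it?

Byte at offset 0: 0xC3 = 11000011 → 2-byte char (#1). Advance 2.
Byte at offset 2: 0xD6 = 11010110 → 2-byte char (#2). Advance 2.
Byte at offset 4: 0xE8 = 11101000 → 3-byte char (#3). Advance 3.
Byte at offset 7: 0xC8 = 11001000 → 2-byte char (#4). Advance 2.
Byte at offset 9: 0xEF = 11101111 → 3-byte char (#5). Advance 3.
Byte at offset 12: 0xF0 = 11110000 → 4-byte char (#6). Advance 4.
Byte at offset 16: 0xF1 = 11110001 → 4-byte char (#7). Advance 4.
Byte at offset 20: 0xF0 = 11110000 → 4-byte char (#8). Advance 4.
Reached end at offset 24 after 8 code points.

8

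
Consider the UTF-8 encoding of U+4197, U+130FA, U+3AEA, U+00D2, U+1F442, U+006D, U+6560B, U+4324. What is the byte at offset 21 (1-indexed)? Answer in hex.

0x8B

1-indexed offset 21 is 0-indexed offset 20.
U+4197 → 3-byte form E4 86 97 at offsets 0–2.
U+130FA → 4-byte form F0 93 83 BA at offsets 3–6.
U+3AEA → 3-byte form E3 AB AA at offsets 7–9.
U+00D2 → 2-byte form C3 92 at offsets 10–11.
U+1F442 → 4-byte form F0 9F 91 82 at offsets 12–15.
U+006D → 1-byte form 6D at offsets 16–16.
U+6560B → 4-byte form F1 A5 98 8B at offsets 17–20.
Offset 20 falls in char 7's range; it's byte 4 of F1 A5 98 8B = 0x8B.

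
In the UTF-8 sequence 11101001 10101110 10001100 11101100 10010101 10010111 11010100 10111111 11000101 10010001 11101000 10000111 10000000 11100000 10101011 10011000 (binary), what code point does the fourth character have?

Offset 0: leading byte 0xE9 = 11101001 → 3-byte char #1 = E9 AE 8C.
Offset 3: leading byte 0xEC = 11101100 → 3-byte char #2 = EC 95 97.
Offset 6: leading byte 0xD4 = 11010100 → 2-byte char #3 = D4 BF.
Offset 8: leading byte 0xC5 = 11000101 → 2-byte char #4 = C5 91.
Leading byte 0xC5 = 11000101 matches 110xxxxx → 2-byte sequence.
Byte 1: 0xC5 = 11000101, payload 00101 (5 bits).
Byte 2: 0x91 = 10010001 (10xxxxxx ✓), payload 010001.
Concatenate: 00101010001 = 0x151 (11 bits → U+0151).

U+0151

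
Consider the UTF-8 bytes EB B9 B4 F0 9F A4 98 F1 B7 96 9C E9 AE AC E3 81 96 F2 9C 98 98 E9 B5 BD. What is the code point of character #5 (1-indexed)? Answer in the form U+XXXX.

Offset 0: leading byte 0xEB = 11101011 → 3-byte char #1 = EB B9 B4.
Offset 3: leading byte 0xF0 = 11110000 → 4-byte char #2 = F0 9F A4 98.
Offset 7: leading byte 0xF1 = 11110001 → 4-byte char #3 = F1 B7 96 9C.
Offset 11: leading byte 0xE9 = 11101001 → 3-byte char #4 = E9 AE AC.
Offset 14: leading byte 0xE3 = 11100011 → 3-byte char #5 = E3 81 96.
Leading byte 0xE3 = 11100011 matches 1110xxxx → 3-byte sequence.
Byte 1: 0xE3 = 11100011, payload 0011 (4 bits).
Byte 2: 0x81 = 10000001 (10xxxxxx ✓), payload 000001.
Byte 3: 0x96 = 10010110 (10xxxxxx ✓), payload 010110.
Concatenate: 0011000001010110 = 0x3056 (16 bits → U+3056).

U+3056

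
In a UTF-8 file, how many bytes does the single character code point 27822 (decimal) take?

U+6CAE = 0x6CAE. UTF-8 uses 1 byte below 0x80, 2 below 0x800, 3 below 0x10000, 4 up to 0x10FFFF. 0x6CAE is in U+0800–U+FFFF → 3 bytes.

3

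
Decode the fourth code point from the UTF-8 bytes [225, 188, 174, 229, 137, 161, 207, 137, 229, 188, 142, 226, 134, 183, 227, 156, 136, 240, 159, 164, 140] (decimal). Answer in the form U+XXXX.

U+5F0E

Offset 0: leading byte 0xE1 = 11100001 → 3-byte char #1 = E1 BC AE.
Offset 3: leading byte 0xE5 = 11100101 → 3-byte char #2 = E5 89 A1.
Offset 6: leading byte 0xCF = 11001111 → 2-byte char #3 = CF 89.
Offset 8: leading byte 0xE5 = 11100101 → 3-byte char #4 = E5 BC 8E.
Leading byte 0xE5 = 11100101 matches 1110xxxx → 3-byte sequence.
Byte 1: 0xE5 = 11100101, payload 0101 (4 bits).
Byte 2: 0xBC = 10111100 (10xxxxxx ✓), payload 111100.
Byte 3: 0x8E = 10001110 (10xxxxxx ✓), payload 001110.
Concatenate: 0101111100001110 = 0x5F0E (16 bits → U+5F0E).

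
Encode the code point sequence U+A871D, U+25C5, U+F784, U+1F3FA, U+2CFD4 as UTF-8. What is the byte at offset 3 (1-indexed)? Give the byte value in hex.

1-indexed offset 3 is 0-indexed offset 2.
U+A871D → 4-byte form F2 A8 9C 9D at offsets 0–3.
Offset 2 falls in char 1's range; it's byte 3 of F2 A8 9C 9D = 0x9C.

0x9C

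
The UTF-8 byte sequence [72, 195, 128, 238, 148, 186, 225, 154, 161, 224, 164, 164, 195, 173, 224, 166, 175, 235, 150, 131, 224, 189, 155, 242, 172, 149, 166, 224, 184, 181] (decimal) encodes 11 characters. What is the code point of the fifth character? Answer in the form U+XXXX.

Offset 0: leading byte 0x48 = 01001000 → 1-byte char #1 = 48.
Offset 1: leading byte 0xC3 = 11000011 → 2-byte char #2 = C3 80.
Offset 3: leading byte 0xEE = 11101110 → 3-byte char #3 = EE 94 BA.
Offset 6: leading byte 0xE1 = 11100001 → 3-byte char #4 = E1 9A A1.
Offset 9: leading byte 0xE0 = 11100000 → 3-byte char #5 = E0 A4 A4.
Leading byte 0xE0 = 11100000 matches 1110xxxx → 3-byte sequence.
Byte 1: 0xE0 = 11100000, payload 0000 (4 bits).
Byte 2: 0xA4 = 10100100 (10xxxxxx ✓), payload 100100.
Byte 3: 0xA4 = 10100100 (10xxxxxx ✓), payload 100100.
Concatenate: 0000100100100100 = 0x924 (16 bits → U+0924).

U+0924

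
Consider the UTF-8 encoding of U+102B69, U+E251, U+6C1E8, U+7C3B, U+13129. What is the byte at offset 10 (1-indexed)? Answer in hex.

1-indexed offset 10 is 0-indexed offset 9.
U+102B69 → 4-byte form F4 82 AD A9 at offsets 0–3.
U+E251 → 3-byte form EE 89 91 at offsets 4–6.
U+6C1E8 → 4-byte form F1 AC 87 A8 at offsets 7–10.
Offset 9 falls in char 3's range; it's byte 3 of F1 AC 87 A8 = 0x87.

0x87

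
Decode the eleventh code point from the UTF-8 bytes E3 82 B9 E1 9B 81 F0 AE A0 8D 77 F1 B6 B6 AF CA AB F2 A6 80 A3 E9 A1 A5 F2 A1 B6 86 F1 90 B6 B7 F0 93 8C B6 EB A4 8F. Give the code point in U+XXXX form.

U+13336

Offset 0: leading byte 0xE3 = 11100011 → 3-byte char #1 = E3 82 B9.
Offset 3: leading byte 0xE1 = 11100001 → 3-byte char #2 = E1 9B 81.
Offset 6: leading byte 0xF0 = 11110000 → 4-byte char #3 = F0 AE A0 8D.
Offset 10: leading byte 0x77 = 01110111 → 1-byte char #4 = 77.
Offset 11: leading byte 0xF1 = 11110001 → 4-byte char #5 = F1 B6 B6 AF.
Offset 15: leading byte 0xCA = 11001010 → 2-byte char #6 = CA AB.
Offset 17: leading byte 0xF2 = 11110010 → 4-byte char #7 = F2 A6 80 A3.
Offset 21: leading byte 0xE9 = 11101001 → 3-byte char #8 = E9 A1 A5.
Offset 24: leading byte 0xF2 = 11110010 → 4-byte char #9 = F2 A1 B6 86.
Offset 28: leading byte 0xF1 = 11110001 → 4-byte char #10 = F1 90 B6 B7.
Offset 32: leading byte 0xF0 = 11110000 → 4-byte char #11 = F0 93 8C B6.
Leading byte 0xF0 = 11110000 matches 11110xxx → 4-byte sequence.
Byte 1: 0xF0 = 11110000, payload 000 (3 bits).
Byte 2: 0x93 = 10010011 (10xxxxxx ✓), payload 010011.
Byte 3: 0x8C = 10001100 (10xxxxxx ✓), payload 001100.
Byte 4: 0xB6 = 10110110 (10xxxxxx ✓), payload 110110.
Concatenate: 000010011001100110110 = 0x13336 (21 bits → U+13336).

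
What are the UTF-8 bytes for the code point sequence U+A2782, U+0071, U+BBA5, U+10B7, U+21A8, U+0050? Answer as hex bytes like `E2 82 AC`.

F2 A2 9E 82 71 EB AE A5 E1 82 B7 E2 86 A8 50

U+A2782: 4-byte form → F2 A2 9E 82.
U+0071: 1-byte form → 71.
U+BBA5: 3-byte form → EB AE A5.
U+10B7: 3-byte form → E1 82 B7.
U+21A8: 3-byte form → E2 86 A8.
U+0050: 1-byte form → 50.
Concatenated (15 bytes): F2 A2 9E 82 71 EB AE A5 E1 82 B7 E2 86 A8 50.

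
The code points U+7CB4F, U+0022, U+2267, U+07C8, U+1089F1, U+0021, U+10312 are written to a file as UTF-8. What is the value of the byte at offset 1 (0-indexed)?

U+7CB4F → 4-byte form F1 BC AD 8F at offsets 0–3.
Offset 1 falls in char 1's range; it's byte 2 of F1 BC AD 8F = 0xBC.

0xBC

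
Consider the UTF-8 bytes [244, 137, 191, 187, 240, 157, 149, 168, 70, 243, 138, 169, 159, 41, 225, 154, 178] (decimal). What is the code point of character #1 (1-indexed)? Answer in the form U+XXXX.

Offset 0: leading byte 0xF4 = 11110100 → 4-byte char #1 = F4 89 BF BB.
Leading byte 0xF4 = 11110100 matches 11110xxx → 4-byte sequence.
Byte 1: 0xF4 = 11110100, payload 100 (3 bits).
Byte 2: 0x89 = 10001001 (10xxxxxx ✓), payload 001001.
Byte 3: 0xBF = 10111111 (10xxxxxx ✓), payload 111111.
Byte 4: 0xBB = 10111011 (10xxxxxx ✓), payload 111011.
Concatenate: 100001001111111111011 = 0x109FFB (21 bits → U+109FFB).

U+109FFB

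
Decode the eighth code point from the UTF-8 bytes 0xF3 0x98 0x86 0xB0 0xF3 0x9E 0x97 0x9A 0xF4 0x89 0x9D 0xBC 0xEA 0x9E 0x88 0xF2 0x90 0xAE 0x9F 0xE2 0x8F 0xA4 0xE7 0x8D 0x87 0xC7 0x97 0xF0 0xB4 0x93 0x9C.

U+01D7

Offset 0: leading byte 0xF3 = 11110011 → 4-byte char #1 = F3 98 86 B0.
Offset 4: leading byte 0xF3 = 11110011 → 4-byte char #2 = F3 9E 97 9A.
Offset 8: leading byte 0xF4 = 11110100 → 4-byte char #3 = F4 89 9D BC.
Offset 12: leading byte 0xEA = 11101010 → 3-byte char #4 = EA 9E 88.
Offset 15: leading byte 0xF2 = 11110010 → 4-byte char #5 = F2 90 AE 9F.
Offset 19: leading byte 0xE2 = 11100010 → 3-byte char #6 = E2 8F A4.
Offset 22: leading byte 0xE7 = 11100111 → 3-byte char #7 = E7 8D 87.
Offset 25: leading byte 0xC7 = 11000111 → 2-byte char #8 = C7 97.
Leading byte 0xC7 = 11000111 matches 110xxxxx → 2-byte sequence.
Byte 1: 0xC7 = 11000111, payload 00111 (5 bits).
Byte 2: 0x97 = 10010111 (10xxxxxx ✓), payload 010111.
Concatenate: 00111010111 = 0x1D7 (11 bits → U+01D7).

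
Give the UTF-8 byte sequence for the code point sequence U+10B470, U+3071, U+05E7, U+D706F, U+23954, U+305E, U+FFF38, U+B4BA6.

F4 8B 91 B0 E3 81 B1 D7 A7 F3 97 81 AF F0 A3 A5 94 E3 81 9E F3 BF BC B8 F2 B4 AE A6

U+10B470: 4-byte form → F4 8B 91 B0.
U+3071: 3-byte form → E3 81 B1.
U+05E7: 2-byte form → D7 A7.
U+D706F: 4-byte form → F3 97 81 AF.
U+23954: 4-byte form → F0 A3 A5 94.
U+305E: 3-byte form → E3 81 9E.
U+FFF38: 4-byte form → F3 BF BC B8.
U+B4BA6: 4-byte form → F2 B4 AE A6.
Concatenated (28 bytes): F4 8B 91 B0 E3 81 B1 D7 A7 F3 97 81 AF F0 A3 A5 94 E3 81 9E F3 BF BC B8 F2 B4 AE A6.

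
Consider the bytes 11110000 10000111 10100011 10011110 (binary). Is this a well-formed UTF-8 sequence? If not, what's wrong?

Leading byte 0xF0 = 11110000 → 4-byte form.
Continuation bytes all match 10xxxxxx. Payload decodes to 0x78DE.
But 0x78DE < 0x10000, the minimum for a 4-byte sequence — this is an overlong encoding.

invalid (overlong encoding)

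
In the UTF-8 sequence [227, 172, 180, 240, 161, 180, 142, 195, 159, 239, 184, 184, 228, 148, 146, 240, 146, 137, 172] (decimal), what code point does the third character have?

Offset 0: leading byte 0xE3 = 11100011 → 3-byte char #1 = E3 AC B4.
Offset 3: leading byte 0xF0 = 11110000 → 4-byte char #2 = F0 A1 B4 8E.
Offset 7: leading byte 0xC3 = 11000011 → 2-byte char #3 = C3 9F.
Leading byte 0xC3 = 11000011 matches 110xxxxx → 2-byte sequence.
Byte 1: 0xC3 = 11000011, payload 00011 (5 bits).
Byte 2: 0x9F = 10011111 (10xxxxxx ✓), payload 011111.
Concatenate: 00011011111 = 0xDF (11 bits → U+00DF).

U+00DF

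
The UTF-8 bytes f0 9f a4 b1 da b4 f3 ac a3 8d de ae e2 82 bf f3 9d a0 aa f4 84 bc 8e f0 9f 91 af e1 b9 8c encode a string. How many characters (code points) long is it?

9

Byte at offset 0: 0xF0 = 11110000 → 4-byte char (#1). Advance 4.
Byte at offset 4: 0xDA = 11011010 → 2-byte char (#2). Advance 2.
Byte at offset 6: 0xF3 = 11110011 → 4-byte char (#3). Advance 4.
Byte at offset 10: 0xDE = 11011110 → 2-byte char (#4). Advance 2.
Byte at offset 12: 0xE2 = 11100010 → 3-byte char (#5). Advance 3.
Byte at offset 15: 0xF3 = 11110011 → 4-byte char (#6). Advance 4.
Byte at offset 19: 0xF4 = 11110100 → 4-byte char (#7). Advance 4.
Byte at offset 23: 0xF0 = 11110000 → 4-byte char (#8). Advance 4.
Byte at offset 27: 0xE1 = 11100001 → 3-byte char (#9). Advance 3.
Reached end at offset 30 after 9 code points.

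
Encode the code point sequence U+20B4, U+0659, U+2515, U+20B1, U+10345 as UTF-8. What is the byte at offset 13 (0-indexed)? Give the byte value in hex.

U+20B4 → 3-byte form E2 82 B4 at offsets 0–2.
U+0659 → 2-byte form D9 99 at offsets 3–4.
U+2515 → 3-byte form E2 94 95 at offsets 5–7.
U+20B1 → 3-byte form E2 82 B1 at offsets 8–10.
U+10345 → 4-byte form F0 90 8D 85 at offsets 11–14.
Offset 13 falls in char 5's range; it's byte 3 of F0 90 8D 85 = 0x8D.

0x8D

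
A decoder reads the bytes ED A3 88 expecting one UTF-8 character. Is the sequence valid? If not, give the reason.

Structurally a 3-byte sequence; payload = 0xD8C8.
But 0xD8C8 is in U+D800–U+DFFF, the surrogate range. Surrogates are not Unicode scalar values and are forbidden in UTF-8.

invalid (encodes a surrogate (U+D800–U+DFFF))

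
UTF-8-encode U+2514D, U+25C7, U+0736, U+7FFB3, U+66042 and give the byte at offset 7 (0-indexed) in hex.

U+2514D → 4-byte form F0 A5 85 8D at offsets 0–3.
U+25C7 → 3-byte form E2 97 87 at offsets 4–6.
U+0736 → 2-byte form DC B6 at offsets 7–8.
Offset 7 falls in char 3's range; it's byte 1 of DC B6 = 0xDC.

0xDC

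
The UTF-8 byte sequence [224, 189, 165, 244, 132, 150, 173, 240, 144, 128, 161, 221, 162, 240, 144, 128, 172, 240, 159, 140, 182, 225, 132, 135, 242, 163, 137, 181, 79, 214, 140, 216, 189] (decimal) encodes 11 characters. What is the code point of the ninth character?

U+004F

Offset 0: leading byte 0xE0 = 11100000 → 3-byte char #1 = E0 BD A5.
Offset 3: leading byte 0xF4 = 11110100 → 4-byte char #2 = F4 84 96 AD.
Offset 7: leading byte 0xF0 = 11110000 → 4-byte char #3 = F0 90 80 A1.
Offset 11: leading byte 0xDD = 11011101 → 2-byte char #4 = DD A2.
Offset 13: leading byte 0xF0 = 11110000 → 4-byte char #5 = F0 90 80 AC.
Offset 17: leading byte 0xF0 = 11110000 → 4-byte char #6 = F0 9F 8C B6.
Offset 21: leading byte 0xE1 = 11100001 → 3-byte char #7 = E1 84 87.
Offset 24: leading byte 0xF2 = 11110010 → 4-byte char #8 = F2 A3 89 B5.
Offset 28: leading byte 0x4F = 01001111 → 1-byte char #9 = 4F.
Leading byte 0x4F = 01001111 matches 0xxxxxxx → 1-byte sequence.
Byte 1: 0x4F = 01001111, payload 1001111 (7 bits).
Concatenate: 1001111 = 0x4F (7 bits → U+004F).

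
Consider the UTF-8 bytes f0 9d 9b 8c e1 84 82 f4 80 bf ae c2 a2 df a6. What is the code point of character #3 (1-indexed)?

Offset 0: leading byte 0xF0 = 11110000 → 4-byte char #1 = F0 9D 9B 8C.
Offset 4: leading byte 0xE1 = 11100001 → 3-byte char #2 = E1 84 82.
Offset 7: leading byte 0xF4 = 11110100 → 4-byte char #3 = F4 80 BF AE.
Leading byte 0xF4 = 11110100 matches 11110xxx → 4-byte sequence.
Byte 1: 0xF4 = 11110100, payload 100 (3 bits).
Byte 2: 0x80 = 10000000 (10xxxxxx ✓), payload 000000.
Byte 3: 0xBF = 10111111 (10xxxxxx ✓), payload 111111.
Byte 4: 0xAE = 10101110 (10xxxxxx ✓), payload 101110.
Concatenate: 100000000111111101110 = 0x100FEE (21 bits → U+100FEE).

U+100FEE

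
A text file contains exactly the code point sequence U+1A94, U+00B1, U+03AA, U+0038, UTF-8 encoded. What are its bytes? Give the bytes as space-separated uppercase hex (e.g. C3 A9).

E1 AA 94 C2 B1 CE AA 38

U+1A94: 3-byte form → E1 AA 94.
U+00B1: 2-byte form → C2 B1.
U+03AA: 2-byte form → CE AA.
U+0038: 1-byte form → 38.
Concatenated (8 bytes): E1 AA 94 C2 B1 CE AA 38.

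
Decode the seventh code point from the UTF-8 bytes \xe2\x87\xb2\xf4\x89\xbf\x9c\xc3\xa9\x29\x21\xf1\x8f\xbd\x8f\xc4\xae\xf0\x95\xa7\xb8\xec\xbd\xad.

Offset 0: leading byte 0xE2 = 11100010 → 3-byte char #1 = E2 87 B2.
Offset 3: leading byte 0xF4 = 11110100 → 4-byte char #2 = F4 89 BF 9C.
Offset 7: leading byte 0xC3 = 11000011 → 2-byte char #3 = C3 A9.
Offset 9: leading byte 0x29 = 00101001 → 1-byte char #4 = 29.
Offset 10: leading byte 0x21 = 00100001 → 1-byte char #5 = 21.
Offset 11: leading byte 0xF1 = 11110001 → 4-byte char #6 = F1 8F BD 8F.
Offset 15: leading byte 0xC4 = 11000100 → 2-byte char #7 = C4 AE.
Leading byte 0xC4 = 11000100 matches 110xxxxx → 2-byte sequence.
Byte 1: 0xC4 = 11000100, payload 00100 (5 bits).
Byte 2: 0xAE = 10101110 (10xxxxxx ✓), payload 101110.
Concatenate: 00100101110 = 0x12E (11 bits → U+012E).

U+012E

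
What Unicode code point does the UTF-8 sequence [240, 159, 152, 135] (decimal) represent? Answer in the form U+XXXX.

Leading byte 0xF0 = 11110000 matches 11110xxx → 4-byte sequence.
Byte 1: 0xF0 = 11110000, payload 000 (3 bits).
Byte 2: 0x9F = 10011111 (10xxxxxx ✓), payload 011111.
Byte 3: 0x98 = 10011000 (10xxxxxx ✓), payload 011000.
Byte 4: 0x87 = 10000111 (10xxxxxx ✓), payload 000111.
Concatenate: 000011111011000000111 = 0x1F607 (21 bits → U+1F607).

U+1F607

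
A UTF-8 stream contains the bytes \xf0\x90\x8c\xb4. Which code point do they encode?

U+10334

Leading byte 0xF0 = 11110000 matches 11110xxx → 4-byte sequence.
Byte 1: 0xF0 = 11110000, payload 000 (3 bits).
Byte 2: 0x90 = 10010000 (10xxxxxx ✓), payload 010000.
Byte 3: 0x8C = 10001100 (10xxxxxx ✓), payload 001100.
Byte 4: 0xB4 = 10110100 (10xxxxxx ✓), payload 110100.
Concatenate: 000010000001100110100 = 0x10334 (21 bits → U+10334).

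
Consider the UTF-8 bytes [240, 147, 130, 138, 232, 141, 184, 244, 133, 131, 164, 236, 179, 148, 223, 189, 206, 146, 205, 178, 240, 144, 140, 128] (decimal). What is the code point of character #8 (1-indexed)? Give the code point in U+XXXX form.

Offset 0: leading byte 0xF0 = 11110000 → 4-byte char #1 = F0 93 82 8A.
Offset 4: leading byte 0xE8 = 11101000 → 3-byte char #2 = E8 8D B8.
Offset 7: leading byte 0xF4 = 11110100 → 4-byte char #3 = F4 85 83 A4.
Offset 11: leading byte 0xEC = 11101100 → 3-byte char #4 = EC B3 94.
Offset 14: leading byte 0xDF = 11011111 → 2-byte char #5 = DF BD.
Offset 16: leading byte 0xCE = 11001110 → 2-byte char #6 = CE 92.
Offset 18: leading byte 0xCD = 11001101 → 2-byte char #7 = CD B2.
Offset 20: leading byte 0xF0 = 11110000 → 4-byte char #8 = F0 90 8C 80.
Leading byte 0xF0 = 11110000 matches 11110xxx → 4-byte sequence.
Byte 1: 0xF0 = 11110000, payload 000 (3 bits).
Byte 2: 0x90 = 10010000 (10xxxxxx ✓), payload 010000.
Byte 3: 0x8C = 10001100 (10xxxxxx ✓), payload 001100.
Byte 4: 0x80 = 10000000 (10xxxxxx ✓), payload 000000.
Concatenate: 000010000001100000000 = 0x10300 (21 bits → U+10300).

U+10300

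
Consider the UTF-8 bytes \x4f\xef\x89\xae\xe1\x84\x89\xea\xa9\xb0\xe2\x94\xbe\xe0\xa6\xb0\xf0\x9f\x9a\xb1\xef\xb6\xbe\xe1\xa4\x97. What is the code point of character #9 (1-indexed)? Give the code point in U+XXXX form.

Offset 0: leading byte 0x4F = 01001111 → 1-byte char #1 = 4F.
Offset 1: leading byte 0xEF = 11101111 → 3-byte char #2 = EF 89 AE.
Offset 4: leading byte 0xE1 = 11100001 → 3-byte char #3 = E1 84 89.
Offset 7: leading byte 0xEA = 11101010 → 3-byte char #4 = EA A9 B0.
Offset 10: leading byte 0xE2 = 11100010 → 3-byte char #5 = E2 94 BE.
Offset 13: leading byte 0xE0 = 11100000 → 3-byte char #6 = E0 A6 B0.
Offset 16: leading byte 0xF0 = 11110000 → 4-byte char #7 = F0 9F 9A B1.
Offset 20: leading byte 0xEF = 11101111 → 3-byte char #8 = EF B6 BE.
Offset 23: leading byte 0xE1 = 11100001 → 3-byte char #9 = E1 A4 97.
Leading byte 0xE1 = 11100001 matches 1110xxxx → 3-byte sequence.
Byte 1: 0xE1 = 11100001, payload 0001 (4 bits).
Byte 2: 0xA4 = 10100100 (10xxxxxx ✓), payload 100100.
Byte 3: 0x97 = 10010111 (10xxxxxx ✓), payload 010111.
Concatenate: 0001100100010111 = 0x1917 (16 bits → U+1917).

U+1917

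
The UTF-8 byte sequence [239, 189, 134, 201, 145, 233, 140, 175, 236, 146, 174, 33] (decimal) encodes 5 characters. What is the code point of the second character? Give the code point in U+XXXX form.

Offset 0: leading byte 0xEF = 11101111 → 3-byte char #1 = EF BD 86.
Offset 3: leading byte 0xC9 = 11001001 → 2-byte char #2 = C9 91.
Leading byte 0xC9 = 11001001 matches 110xxxxx → 2-byte sequence.
Byte 1: 0xC9 = 11001001, payload 01001 (5 bits).
Byte 2: 0x91 = 10010001 (10xxxxxx ✓), payload 010001.
Concatenate: 01001010001 = 0x251 (11 bits → U+0251).

U+0251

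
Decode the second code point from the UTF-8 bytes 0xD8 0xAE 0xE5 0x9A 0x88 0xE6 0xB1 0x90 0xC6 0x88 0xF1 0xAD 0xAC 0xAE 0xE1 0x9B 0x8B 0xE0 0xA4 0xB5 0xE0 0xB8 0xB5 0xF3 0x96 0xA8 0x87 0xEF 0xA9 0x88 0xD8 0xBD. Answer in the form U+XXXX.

Offset 0: leading byte 0xD8 = 11011000 → 2-byte char #1 = D8 AE.
Offset 2: leading byte 0xE5 = 11100101 → 3-byte char #2 = E5 9A 88.
Leading byte 0xE5 = 11100101 matches 1110xxxx → 3-byte sequence.
Byte 1: 0xE5 = 11100101, payload 0101 (4 bits).
Byte 2: 0x9A = 10011010 (10xxxxxx ✓), payload 011010.
Byte 3: 0x88 = 10001000 (10xxxxxx ✓), payload 001000.
Concatenate: 0101011010001000 = 0x5688 (16 bits → U+5688).

U+5688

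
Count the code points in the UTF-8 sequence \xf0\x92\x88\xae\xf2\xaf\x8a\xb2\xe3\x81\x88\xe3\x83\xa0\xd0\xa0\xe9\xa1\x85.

6

Byte at offset 0: 0xF0 = 11110000 → 4-byte char (#1). Advance 4.
Byte at offset 4: 0xF2 = 11110010 → 4-byte char (#2). Advance 4.
Byte at offset 8: 0xE3 = 11100011 → 3-byte char (#3). Advance 3.
Byte at offset 11: 0xE3 = 11100011 → 3-byte char (#4). Advance 3.
Byte at offset 14: 0xD0 = 11010000 → 2-byte char (#5). Advance 2.
Byte at offset 16: 0xE9 = 11101001 → 3-byte char (#6). Advance 3.
Reached end at offset 19 after 6 code points.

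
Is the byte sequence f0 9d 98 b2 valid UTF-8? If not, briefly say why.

valid

Leading byte 0xF0 = 11110000 → 4-byte form.
Continuation bytes 0x9D=10011101, 0x98=10011000, 0xB2=10110010 all match 10xxxxxx.
Decoded value 0x1D632 is ≥ 0x10000 (shortest form) and not a surrogate.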